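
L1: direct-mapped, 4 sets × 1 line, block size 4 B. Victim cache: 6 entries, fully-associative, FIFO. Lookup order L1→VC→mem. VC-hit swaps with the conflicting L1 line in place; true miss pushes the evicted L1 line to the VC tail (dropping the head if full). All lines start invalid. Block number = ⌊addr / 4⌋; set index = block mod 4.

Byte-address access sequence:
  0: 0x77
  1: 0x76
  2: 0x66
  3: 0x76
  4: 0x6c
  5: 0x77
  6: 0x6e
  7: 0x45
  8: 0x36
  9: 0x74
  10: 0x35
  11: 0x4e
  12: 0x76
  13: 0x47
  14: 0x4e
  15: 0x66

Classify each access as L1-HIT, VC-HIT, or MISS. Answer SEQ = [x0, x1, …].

SEQ = [MISS, L1-HIT, MISS, VC-HIT, MISS, L1-HIT, L1-HIT, MISS, MISS, VC-HIT, VC-HIT, MISS, VC-HIT, VC-HIT, L1-HIT, VC-HIT]

  [0] addr=0x77 blk=29 s=1: MISS | VC []
  [1] addr=0x76 blk=29 s=1: L1-HIT | VC []
  [2] addr=0x66 blk=25 s=1: MISS | VC [29]
  [3] addr=0x76 blk=29 s=1: VC-HIT | VC [25]
  [4] addr=0x6c blk=27 s=3: MISS | VC [25]
  [5] addr=0x77 blk=29 s=1: L1-HIT | VC [25]
  [6] addr=0x6e blk=27 s=3: L1-HIT | VC [25]
  [7] addr=0x45 blk=17 s=1: MISS | VC [25, 29]
  [8] addr=0x36 blk=13 s=1: MISS | VC [25, 29, 17]
  [9] addr=0x74 blk=29 s=1: VC-HIT | VC [25, 13, 17]
  [10] addr=0x35 blk=13 s=1: VC-HIT | VC [25, 29, 17]
  [11] addr=0x4e blk=19 s=3: MISS | VC [25, 29, 17, 27]
  [12] addr=0x76 blk=29 s=1: VC-HIT | VC [25, 13, 17, 27]
  [13] addr=0x47 blk=17 s=1: VC-HIT | VC [25, 13, 29, 27]
  [14] addr=0x4e blk=19 s=3: L1-HIT | VC [25, 13, 29, 27]
  [15] addr=0x66 blk=25 s=1: VC-HIT | VC [17, 13, 29, 27]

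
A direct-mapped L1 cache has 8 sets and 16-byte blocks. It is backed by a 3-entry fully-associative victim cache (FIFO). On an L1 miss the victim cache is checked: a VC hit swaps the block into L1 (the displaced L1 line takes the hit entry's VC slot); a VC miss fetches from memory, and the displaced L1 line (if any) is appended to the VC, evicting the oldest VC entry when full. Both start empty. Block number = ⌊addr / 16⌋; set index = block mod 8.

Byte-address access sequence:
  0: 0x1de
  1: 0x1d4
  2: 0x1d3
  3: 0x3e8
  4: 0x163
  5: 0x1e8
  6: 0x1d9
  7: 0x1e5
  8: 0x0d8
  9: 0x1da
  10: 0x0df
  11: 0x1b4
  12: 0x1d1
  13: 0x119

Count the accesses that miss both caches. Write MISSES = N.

MISSES = 7

#0 0x1de→b29/s5 MISS; vc=[]
#1 0x1d4→b29/s5 L1-HIT; vc=[]
#2 0x1d3→b29/s5 L1-HIT; vc=[]
#3 0x3e8→b62/s6 MISS; vc=[]
#4 0x163→b22/s6 MISS; vc=[62]
#5 0x1e8→b30/s6 MISS; vc=[62,22]
#6 0x1d9→b29/s5 L1-HIT; vc=[62,22]
#7 0x1e5→b30/s6 L1-HIT; vc=[62,22]
#8 0xd8→b13/s5 MISS; vc=[62,22,29]
#9 0x1da→b29/s5 VC-HIT; vc=[62,22,13]
#10 0xdf→b13/s5 VC-HIT; vc=[62,22,29]
#11 0x1b4→b27/s3 MISS; vc=[62,22,29]
#12 0x1d1→b29/s5 VC-HIT; vc=[62,22,13]
#13 0x119→b17/s1 MISS; vc=[62,22,13]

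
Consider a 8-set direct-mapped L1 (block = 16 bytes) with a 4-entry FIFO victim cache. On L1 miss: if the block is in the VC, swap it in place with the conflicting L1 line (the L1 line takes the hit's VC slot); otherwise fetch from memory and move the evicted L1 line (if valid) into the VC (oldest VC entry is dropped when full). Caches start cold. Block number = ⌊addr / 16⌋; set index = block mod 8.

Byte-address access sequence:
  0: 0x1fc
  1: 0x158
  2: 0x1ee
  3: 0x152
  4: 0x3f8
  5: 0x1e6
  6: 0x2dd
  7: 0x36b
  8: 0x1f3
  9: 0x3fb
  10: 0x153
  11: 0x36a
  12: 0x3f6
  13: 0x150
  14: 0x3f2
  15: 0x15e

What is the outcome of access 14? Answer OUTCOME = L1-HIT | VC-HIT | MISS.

#0 0x1fc→b31/s7 MISS; vc=[]
#1 0x158→b21/s5 MISS; vc=[]
#2 0x1ee→b30/s6 MISS; vc=[]
#3 0x152→b21/s5 L1-HIT; vc=[]
#4 0x3f8→b63/s7 MISS; vc=[31]
#5 0x1e6→b30/s6 L1-HIT; vc=[31]
#6 0x2dd→b45/s5 MISS; vc=[31,21]
#7 0x36b→b54/s6 MISS; vc=[31,21,30]
#8 0x1f3→b31/s7 VC-HIT; vc=[63,21,30]
#9 0x3fb→b63/s7 VC-HIT; vc=[31,21,30]
#10 0x153→b21/s5 VC-HIT; vc=[31,45,30]
#11 0x36a→b54/s6 L1-HIT; vc=[31,45,30]
#12 0x3f6→b63/s7 L1-HIT; vc=[31,45,30]
#13 0x150→b21/s5 L1-HIT; vc=[31,45,30]
#14 0x3f2→b63/s7 L1-HIT; vc=[31,45,30]
#15 0x15e→b21/s5 L1-HIT; vc=[31,45,30]

OUTCOME = L1-HIT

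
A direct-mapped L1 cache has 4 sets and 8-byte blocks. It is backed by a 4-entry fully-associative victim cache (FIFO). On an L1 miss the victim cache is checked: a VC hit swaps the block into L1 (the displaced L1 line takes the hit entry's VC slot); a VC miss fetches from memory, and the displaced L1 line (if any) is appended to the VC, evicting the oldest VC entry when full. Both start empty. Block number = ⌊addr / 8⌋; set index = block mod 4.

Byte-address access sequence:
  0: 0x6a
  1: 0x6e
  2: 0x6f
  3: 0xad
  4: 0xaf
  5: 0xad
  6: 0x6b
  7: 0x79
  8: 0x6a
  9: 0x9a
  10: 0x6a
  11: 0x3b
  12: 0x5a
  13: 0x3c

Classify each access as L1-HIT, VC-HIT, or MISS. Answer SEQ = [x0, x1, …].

#0 0x6a→b13/s1 MISS; vc=[]
#1 0x6e→b13/s1 L1-HIT; vc=[]
#2 0x6f→b13/s1 L1-HIT; vc=[]
#3 0xad→b21/s1 MISS; vc=[13]
#4 0xaf→b21/s1 L1-HIT; vc=[13]
#5 0xad→b21/s1 L1-HIT; vc=[13]
#6 0x6b→b13/s1 VC-HIT; vc=[21]
#7 0x79→b15/s3 MISS; vc=[21]
#8 0x6a→b13/s1 L1-HIT; vc=[21]
#9 0x9a→b19/s3 MISS; vc=[21,15]
#10 0x6a→b13/s1 L1-HIT; vc=[21,15]
#11 0x3b→b7/s3 MISS; vc=[21,15,19]
#12 0x5a→b11/s3 MISS; vc=[21,15,19,7]
#13 0x3c→b7/s3 VC-HIT; vc=[21,15,19,11]

SEQ = [MISS, L1-HIT, L1-HIT, MISS, L1-HIT, L1-HIT, VC-HIT, MISS, L1-HIT, MISS, L1-HIT, MISS, MISS, VC-HIT]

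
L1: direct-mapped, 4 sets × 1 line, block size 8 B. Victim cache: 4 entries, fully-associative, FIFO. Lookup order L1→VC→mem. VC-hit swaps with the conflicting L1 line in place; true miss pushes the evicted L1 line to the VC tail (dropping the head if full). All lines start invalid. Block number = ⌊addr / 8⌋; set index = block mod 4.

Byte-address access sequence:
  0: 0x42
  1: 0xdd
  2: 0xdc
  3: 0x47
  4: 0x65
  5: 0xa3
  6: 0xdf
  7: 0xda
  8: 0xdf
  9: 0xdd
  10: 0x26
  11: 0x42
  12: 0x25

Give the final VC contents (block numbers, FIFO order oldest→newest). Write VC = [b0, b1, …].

0: 0x42 (blk 8, set 0) → MISS  vc=[]
1: 0xdd (blk 27, set 3) → MISS  vc=[]
2: 0xdc (blk 27, set 3) → L1-HIT  vc=[]
3: 0x47 (blk 8, set 0) → L1-HIT  vc=[]
4: 0x65 (blk 12, set 0) → MISS  vc=[8]
5: 0xa3 (blk 20, set 0) → MISS  vc=[8, 12]
6: 0xdf (blk 27, set 3) → L1-HIT  vc=[8, 12]
7: 0xda (blk 27, set 3) → L1-HIT  vc=[8, 12]
8: 0xdf (blk 27, set 3) → L1-HIT  vc=[8, 12]
9: 0xdd (blk 27, set 3) → L1-HIT  vc=[8, 12]
10: 0x26 (blk 4, set 0) → MISS  vc=[8, 12, 20]
11: 0x42 (blk 8, set 0) → VC-HIT  vc=[4, 12, 20]
12: 0x25 (blk 4, set 0) → VC-HIT  vc=[8, 12, 20]

VC = [8, 12, 20]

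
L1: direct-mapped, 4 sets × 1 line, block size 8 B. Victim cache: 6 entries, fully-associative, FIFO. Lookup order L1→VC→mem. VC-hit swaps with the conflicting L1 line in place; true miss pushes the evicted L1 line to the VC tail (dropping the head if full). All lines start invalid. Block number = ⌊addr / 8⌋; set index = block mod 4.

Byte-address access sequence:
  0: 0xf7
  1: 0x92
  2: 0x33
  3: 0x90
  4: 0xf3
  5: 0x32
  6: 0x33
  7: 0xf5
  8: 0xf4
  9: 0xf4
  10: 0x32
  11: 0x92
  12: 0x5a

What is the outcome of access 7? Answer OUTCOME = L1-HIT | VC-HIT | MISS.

OUTCOME = VC-HIT

0: 0xf7 (blk 30, set 2) → MISS  vc=[]
1: 0x92 (blk 18, set 2) → MISS  vc=[30]
2: 0x33 (blk 6, set 2) → MISS  vc=[30, 18]
3: 0x90 (blk 18, set 2) → VC-HIT  vc=[30, 6]
4: 0xf3 (blk 30, set 2) → VC-HIT  vc=[18, 6]
5: 0x32 (blk 6, set 2) → VC-HIT  vc=[18, 30]
6: 0x33 (blk 6, set 2) → L1-HIT  vc=[18, 30]
7: 0xf5 (blk 30, set 2) → VC-HIT  vc=[18, 6]
8: 0xf4 (blk 30, set 2) → L1-HIT  vc=[18, 6]
9: 0xf4 (blk 30, set 2) → L1-HIT  vc=[18, 6]
10: 0x32 (blk 6, set 2) → VC-HIT  vc=[18, 30]
11: 0x92 (blk 18, set 2) → VC-HIT  vc=[6, 30]
12: 0x5a (blk 11, set 3) → MISS  vc=[6, 30]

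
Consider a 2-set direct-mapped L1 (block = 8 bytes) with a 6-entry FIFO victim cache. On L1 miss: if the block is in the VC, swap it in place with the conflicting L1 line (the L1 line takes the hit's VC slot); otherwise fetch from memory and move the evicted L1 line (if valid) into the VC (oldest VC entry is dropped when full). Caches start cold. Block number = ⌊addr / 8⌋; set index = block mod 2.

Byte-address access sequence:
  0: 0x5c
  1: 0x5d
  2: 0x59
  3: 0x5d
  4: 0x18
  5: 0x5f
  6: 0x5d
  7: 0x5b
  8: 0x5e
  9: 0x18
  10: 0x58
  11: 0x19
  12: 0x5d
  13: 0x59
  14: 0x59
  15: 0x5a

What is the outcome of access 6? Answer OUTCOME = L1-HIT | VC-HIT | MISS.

OUTCOME = L1-HIT

#0 0x5c→b11/s1 MISS; vc=[]
#1 0x5d→b11/s1 L1-HIT; vc=[]
#2 0x59→b11/s1 L1-HIT; vc=[]
#3 0x5d→b11/s1 L1-HIT; vc=[]
#4 0x18→b3/s1 MISS; vc=[11]
#5 0x5f→b11/s1 VC-HIT; vc=[3]
#6 0x5d→b11/s1 L1-HIT; vc=[3]
#7 0x5b→b11/s1 L1-HIT; vc=[3]
#8 0x5e→b11/s1 L1-HIT; vc=[3]
#9 0x18→b3/s1 VC-HIT; vc=[11]
#10 0x58→b11/s1 VC-HIT; vc=[3]
#11 0x19→b3/s1 VC-HIT; vc=[11]
#12 0x5d→b11/s1 VC-HIT; vc=[3]
#13 0x59→b11/s1 L1-HIT; vc=[3]
#14 0x59→b11/s1 L1-HIT; vc=[3]
#15 0x5a→b11/s1 L1-HIT; vc=[3]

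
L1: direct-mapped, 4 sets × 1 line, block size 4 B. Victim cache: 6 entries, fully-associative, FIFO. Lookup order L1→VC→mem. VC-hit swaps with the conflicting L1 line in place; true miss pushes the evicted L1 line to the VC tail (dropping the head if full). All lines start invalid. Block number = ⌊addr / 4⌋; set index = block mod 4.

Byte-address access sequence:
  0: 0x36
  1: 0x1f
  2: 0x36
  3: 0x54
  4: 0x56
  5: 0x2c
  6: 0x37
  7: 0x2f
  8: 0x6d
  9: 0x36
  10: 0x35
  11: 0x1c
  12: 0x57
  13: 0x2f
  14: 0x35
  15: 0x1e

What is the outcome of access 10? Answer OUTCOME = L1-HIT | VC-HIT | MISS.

  [0] addr=0x36 blk=13 s=1: MISS | VC []
  [1] addr=0x1f blk=7 s=3: MISS | VC []
  [2] addr=0x36 blk=13 s=1: L1-HIT | VC []
  [3] addr=0x54 blk=21 s=1: MISS | VC [13]
  [4] addr=0x56 blk=21 s=1: L1-HIT | VC [13]
  [5] addr=0x2c blk=11 s=3: MISS | VC [13, 7]
  [6] addr=0x37 blk=13 s=1: VC-HIT | VC [21, 7]
  [7] addr=0x2f blk=11 s=3: L1-HIT | VC [21, 7]
  [8] addr=0x6d blk=27 s=3: MISS | VC [21, 7, 11]
  [9] addr=0x36 blk=13 s=1: L1-HIT | VC [21, 7, 11]
  [10] addr=0x35 blk=13 s=1: L1-HIT | VC [21, 7, 11]
  [11] addr=0x1c blk=7 s=3: VC-HIT | VC [21, 27, 11]
  [12] addr=0x57 blk=21 s=1: VC-HIT | VC [13, 27, 11]
  [13] addr=0x2f blk=11 s=3: VC-HIT | VC [13, 27, 7]
  [14] addr=0x35 blk=13 s=1: VC-HIT | VC [21, 27, 7]
  [15] addr=0x1e blk=7 s=3: VC-HIT | VC [21, 27, 11]

OUTCOME = L1-HIT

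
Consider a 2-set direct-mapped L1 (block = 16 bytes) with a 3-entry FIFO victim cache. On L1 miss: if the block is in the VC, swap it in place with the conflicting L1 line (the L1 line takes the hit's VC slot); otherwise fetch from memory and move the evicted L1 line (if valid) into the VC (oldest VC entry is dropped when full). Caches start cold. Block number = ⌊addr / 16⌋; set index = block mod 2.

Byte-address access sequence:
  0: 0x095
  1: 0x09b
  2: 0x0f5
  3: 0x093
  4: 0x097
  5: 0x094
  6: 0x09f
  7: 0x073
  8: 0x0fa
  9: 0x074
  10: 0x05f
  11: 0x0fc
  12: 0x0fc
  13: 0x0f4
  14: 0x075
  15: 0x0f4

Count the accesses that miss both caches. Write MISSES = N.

  [0] addr=0x95 blk=9 s=1: MISS | VC []
  [1] addr=0x9b blk=9 s=1: L1-HIT | VC []
  [2] addr=0xf5 blk=15 s=1: MISS | VC [9]
  [3] addr=0x93 blk=9 s=1: VC-HIT | VC [15]
  [4] addr=0x97 blk=9 s=1: L1-HIT | VC [15]
  [5] addr=0x94 blk=9 s=1: L1-HIT | VC [15]
  [6] addr=0x9f blk=9 s=1: L1-HIT | VC [15]
  [7] addr=0x73 blk=7 s=1: MISS | VC [15, 9]
  [8] addr=0xfa blk=15 s=1: VC-HIT | VC [7, 9]
  [9] addr=0x74 blk=7 s=1: VC-HIT | VC [15, 9]
  [10] addr=0x5f blk=5 s=1: MISS | VC [15, 9, 7]
  [11] addr=0xfc blk=15 s=1: VC-HIT | VC [5, 9, 7]
  [12] addr=0xfc blk=15 s=1: L1-HIT | VC [5, 9, 7]
  [13] addr=0xf4 blk=15 s=1: L1-HIT | VC [5, 9, 7]
  [14] addr=0x75 blk=7 s=1: VC-HIT | VC [5, 9, 15]
  [15] addr=0xf4 blk=15 s=1: VC-HIT | VC [5, 9, 7]

MISSES = 4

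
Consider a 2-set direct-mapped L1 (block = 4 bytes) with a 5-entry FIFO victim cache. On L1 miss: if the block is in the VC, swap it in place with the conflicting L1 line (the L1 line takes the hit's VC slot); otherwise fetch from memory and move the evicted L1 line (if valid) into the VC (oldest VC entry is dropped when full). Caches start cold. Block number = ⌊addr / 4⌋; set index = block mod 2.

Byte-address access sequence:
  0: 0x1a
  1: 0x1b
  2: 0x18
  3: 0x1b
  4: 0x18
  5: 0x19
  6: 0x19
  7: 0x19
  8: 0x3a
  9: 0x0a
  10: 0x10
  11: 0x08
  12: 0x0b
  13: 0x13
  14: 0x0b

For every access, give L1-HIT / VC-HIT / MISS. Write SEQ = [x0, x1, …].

SEQ = [MISS, L1-HIT, L1-HIT, L1-HIT, L1-HIT, L1-HIT, L1-HIT, L1-HIT, MISS, MISS, MISS, VC-HIT, L1-HIT, VC-HIT, VC-HIT]

0: 0x1a (blk 6, set 0) → MISS  vc=[]
1: 0x1b (blk 6, set 0) → L1-HIT  vc=[]
2: 0x18 (blk 6, set 0) → L1-HIT  vc=[]
3: 0x1b (blk 6, set 0) → L1-HIT  vc=[]
4: 0x18 (blk 6, set 0) → L1-HIT  vc=[]
5: 0x19 (blk 6, set 0) → L1-HIT  vc=[]
6: 0x19 (blk 6, set 0) → L1-HIT  vc=[]
7: 0x19 (blk 6, set 0) → L1-HIT  vc=[]
8: 0x3a (blk 14, set 0) → MISS  vc=[6]
9: 0xa (blk 2, set 0) → MISS  vc=[6, 14]
10: 0x10 (blk 4, set 0) → MISS  vc=[6, 14, 2]
11: 0x8 (blk 2, set 0) → VC-HIT  vc=[6, 14, 4]
12: 0xb (blk 2, set 0) → L1-HIT  vc=[6, 14, 4]
13: 0x13 (blk 4, set 0) → VC-HIT  vc=[6, 14, 2]
14: 0xb (blk 2, set 0) → VC-HIT  vc=[6, 14, 4]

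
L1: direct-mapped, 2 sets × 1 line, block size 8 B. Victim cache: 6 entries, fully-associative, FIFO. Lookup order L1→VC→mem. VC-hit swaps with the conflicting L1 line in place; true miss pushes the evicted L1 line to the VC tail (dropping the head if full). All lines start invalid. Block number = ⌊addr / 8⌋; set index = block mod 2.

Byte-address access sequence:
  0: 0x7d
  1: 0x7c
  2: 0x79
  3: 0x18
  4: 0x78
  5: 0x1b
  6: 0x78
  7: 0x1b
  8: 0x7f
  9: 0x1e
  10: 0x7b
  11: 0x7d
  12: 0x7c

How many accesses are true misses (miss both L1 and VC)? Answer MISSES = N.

MISSES = 2

#0 0x7d→b15/s1 MISS; vc=[]
#1 0x7c→b15/s1 L1-HIT; vc=[]
#2 0x79→b15/s1 L1-HIT; vc=[]
#3 0x18→b3/s1 MISS; vc=[15]
#4 0x78→b15/s1 VC-HIT; vc=[3]
#5 0x1b→b3/s1 VC-HIT; vc=[15]
#6 0x78→b15/s1 VC-HIT; vc=[3]
#7 0x1b→b3/s1 VC-HIT; vc=[15]
#8 0x7f→b15/s1 VC-HIT; vc=[3]
#9 0x1e→b3/s1 VC-HIT; vc=[15]
#10 0x7b→b15/s1 VC-HIT; vc=[3]
#11 0x7d→b15/s1 L1-HIT; vc=[3]
#12 0x7c→b15/s1 L1-HIT; vc=[3]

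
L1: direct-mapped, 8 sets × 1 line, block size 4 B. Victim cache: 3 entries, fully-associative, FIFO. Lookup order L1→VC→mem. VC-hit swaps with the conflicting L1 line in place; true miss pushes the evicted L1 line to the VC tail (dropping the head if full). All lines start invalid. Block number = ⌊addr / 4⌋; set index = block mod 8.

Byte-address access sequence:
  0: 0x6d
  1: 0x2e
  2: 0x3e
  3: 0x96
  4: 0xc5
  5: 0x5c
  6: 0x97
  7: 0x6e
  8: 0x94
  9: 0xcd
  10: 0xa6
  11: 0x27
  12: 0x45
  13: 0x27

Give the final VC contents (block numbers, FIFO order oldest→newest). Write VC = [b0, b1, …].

VC = [49, 41, 17]

0: 0x6d (blk 27, set 3) → MISS  vc=[]
1: 0x2e (blk 11, set 3) → MISS  vc=[27]
2: 0x3e (blk 15, set 7) → MISS  vc=[27]
3: 0x96 (blk 37, set 5) → MISS  vc=[27]
4: 0xc5 (blk 49, set 1) → MISS  vc=[27]
5: 0x5c (blk 23, set 7) → MISS  vc=[27, 15]
6: 0x97 (blk 37, set 5) → L1-HIT  vc=[27, 15]
7: 0x6e (blk 27, set 3) → VC-HIT  vc=[11, 15]
8: 0x94 (blk 37, set 5) → L1-HIT  vc=[11, 15]
9: 0xcd (blk 51, set 3) → MISS  vc=[11, 15, 27]
10: 0xa6 (blk 41, set 1) → MISS  vc=[15, 27, 49]
11: 0x27 (blk 9, set 1) → MISS  vc=[27, 49, 41]
12: 0x45 (blk 17, set 1) → MISS  vc=[49, 41, 9]
13: 0x27 (blk 9, set 1) → VC-HIT  vc=[49, 41, 17]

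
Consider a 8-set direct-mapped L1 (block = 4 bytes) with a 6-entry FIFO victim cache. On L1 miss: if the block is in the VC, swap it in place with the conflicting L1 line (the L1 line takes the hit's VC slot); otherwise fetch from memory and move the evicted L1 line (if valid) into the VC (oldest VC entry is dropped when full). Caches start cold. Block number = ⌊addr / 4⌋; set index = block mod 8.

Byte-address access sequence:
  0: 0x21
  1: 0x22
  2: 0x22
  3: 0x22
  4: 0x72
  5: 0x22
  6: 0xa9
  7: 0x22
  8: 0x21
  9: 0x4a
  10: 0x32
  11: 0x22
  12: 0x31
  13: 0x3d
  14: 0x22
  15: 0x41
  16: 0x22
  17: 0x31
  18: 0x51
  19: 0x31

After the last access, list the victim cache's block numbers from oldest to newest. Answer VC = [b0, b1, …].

VC = [42, 28, 16, 20]

#0 0x21→b8/s0 MISS; vc=[]
#1 0x22→b8/s0 L1-HIT; vc=[]
#2 0x22→b8/s0 L1-HIT; vc=[]
#3 0x22→b8/s0 L1-HIT; vc=[]
#4 0x72→b28/s4 MISS; vc=[]
#5 0x22→b8/s0 L1-HIT; vc=[]
#6 0xa9→b42/s2 MISS; vc=[]
#7 0x22→b8/s0 L1-HIT; vc=[]
#8 0x21→b8/s0 L1-HIT; vc=[]
#9 0x4a→b18/s2 MISS; vc=[42]
#10 0x32→b12/s4 MISS; vc=[42,28]
#11 0x22→b8/s0 L1-HIT; vc=[42,28]
#12 0x31→b12/s4 L1-HIT; vc=[42,28]
#13 0x3d→b15/s7 MISS; vc=[42,28]
#14 0x22→b8/s0 L1-HIT; vc=[42,28]
#15 0x41→b16/s0 MISS; vc=[42,28,8]
#16 0x22→b8/s0 VC-HIT; vc=[42,28,16]
#17 0x31→b12/s4 L1-HIT; vc=[42,28,16]
#18 0x51→b20/s4 MISS; vc=[42,28,16,12]
#19 0x31→b12/s4 VC-HIT; vc=[42,28,16,20]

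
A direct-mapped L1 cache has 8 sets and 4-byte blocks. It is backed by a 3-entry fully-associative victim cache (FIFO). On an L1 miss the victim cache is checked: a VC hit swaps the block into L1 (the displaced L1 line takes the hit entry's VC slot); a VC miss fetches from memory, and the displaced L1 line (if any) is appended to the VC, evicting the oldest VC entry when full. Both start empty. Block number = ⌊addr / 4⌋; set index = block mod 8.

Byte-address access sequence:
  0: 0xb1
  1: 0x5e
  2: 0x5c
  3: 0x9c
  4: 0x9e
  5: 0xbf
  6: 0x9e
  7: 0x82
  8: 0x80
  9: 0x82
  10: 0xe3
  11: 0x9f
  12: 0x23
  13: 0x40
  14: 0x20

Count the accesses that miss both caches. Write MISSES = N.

0: 0xb1 (blk 44, set 4) → MISS  vc=[]
1: 0x5e (blk 23, set 7) → MISS  vc=[]
2: 0x5c (blk 23, set 7) → L1-HIT  vc=[]
3: 0x9c (blk 39, set 7) → MISS  vc=[23]
4: 0x9e (blk 39, set 7) → L1-HIT  vc=[23]
5: 0xbf (blk 47, set 7) → MISS  vc=[23, 39]
6: 0x9e (blk 39, set 7) → VC-HIT  vc=[23, 47]
7: 0x82 (blk 32, set 0) → MISS  vc=[23, 47]
8: 0x80 (blk 32, set 0) → L1-HIT  vc=[23, 47]
9: 0x82 (blk 32, set 0) → L1-HIT  vc=[23, 47]
10: 0xe3 (blk 56, set 0) → MISS  vc=[23, 47, 32]
11: 0x9f (blk 39, set 7) → L1-HIT  vc=[23, 47, 32]
12: 0x23 (blk 8, set 0) → MISS  vc=[47, 32, 56]
13: 0x40 (blk 16, set 0) → MISS  vc=[32, 56, 8]
14: 0x20 (blk 8, set 0) → VC-HIT  vc=[32, 56, 16]

MISSES = 8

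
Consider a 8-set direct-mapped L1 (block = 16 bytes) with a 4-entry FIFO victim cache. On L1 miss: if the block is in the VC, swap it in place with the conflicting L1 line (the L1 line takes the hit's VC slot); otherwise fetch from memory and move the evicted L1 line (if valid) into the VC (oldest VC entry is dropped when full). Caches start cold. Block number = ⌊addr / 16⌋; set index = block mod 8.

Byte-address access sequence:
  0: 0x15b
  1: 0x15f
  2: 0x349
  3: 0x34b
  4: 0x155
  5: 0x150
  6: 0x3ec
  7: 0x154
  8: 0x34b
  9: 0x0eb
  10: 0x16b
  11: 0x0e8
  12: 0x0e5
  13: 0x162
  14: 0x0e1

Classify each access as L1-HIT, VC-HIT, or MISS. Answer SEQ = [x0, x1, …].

SEQ = [MISS, L1-HIT, MISS, L1-HIT, L1-HIT, L1-HIT, MISS, L1-HIT, L1-HIT, MISS, MISS, VC-HIT, L1-HIT, VC-HIT, VC-HIT]

#0 0x15b→b21/s5 MISS; vc=[]
#1 0x15f→b21/s5 L1-HIT; vc=[]
#2 0x349→b52/s4 MISS; vc=[]
#3 0x34b→b52/s4 L1-HIT; vc=[]
#4 0x155→b21/s5 L1-HIT; vc=[]
#5 0x150→b21/s5 L1-HIT; vc=[]
#6 0x3ec→b62/s6 MISS; vc=[]
#7 0x154→b21/s5 L1-HIT; vc=[]
#8 0x34b→b52/s4 L1-HIT; vc=[]
#9 0xeb→b14/s6 MISS; vc=[62]
#10 0x16b→b22/s6 MISS; vc=[62,14]
#11 0xe8→b14/s6 VC-HIT; vc=[62,22]
#12 0xe5→b14/s6 L1-HIT; vc=[62,22]
#13 0x162→b22/s6 VC-HIT; vc=[62,14]
#14 0xe1→b14/s6 VC-HIT; vc=[62,22]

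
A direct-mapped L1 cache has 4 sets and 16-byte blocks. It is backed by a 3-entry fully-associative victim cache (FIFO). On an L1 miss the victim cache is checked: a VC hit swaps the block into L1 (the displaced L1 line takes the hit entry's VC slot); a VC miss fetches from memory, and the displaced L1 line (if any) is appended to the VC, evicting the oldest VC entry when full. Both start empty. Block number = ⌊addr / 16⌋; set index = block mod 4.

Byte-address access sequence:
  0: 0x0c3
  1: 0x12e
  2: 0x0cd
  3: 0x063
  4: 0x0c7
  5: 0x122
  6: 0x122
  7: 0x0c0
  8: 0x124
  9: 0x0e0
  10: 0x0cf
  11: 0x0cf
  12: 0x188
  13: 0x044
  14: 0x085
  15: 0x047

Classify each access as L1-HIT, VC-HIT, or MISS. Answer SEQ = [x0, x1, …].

  [0] addr=0xc3 blk=12 s=0: MISS | VC []
  [1] addr=0x12e blk=18 s=2: MISS | VC []
  [2] addr=0xcd blk=12 s=0: L1-HIT | VC []
  [3] addr=0x63 blk=6 s=2: MISS | VC [18]
  [4] addr=0xc7 blk=12 s=0: L1-HIT | VC [18]
  [5] addr=0x122 blk=18 s=2: VC-HIT | VC [6]
  [6] addr=0x122 blk=18 s=2: L1-HIT | VC [6]
  [7] addr=0xc0 blk=12 s=0: L1-HIT | VC [6]
  [8] addr=0x124 blk=18 s=2: L1-HIT | VC [6]
  [9] addr=0xe0 blk=14 s=2: MISS | VC [6, 18]
  [10] addr=0xcf blk=12 s=0: L1-HIT | VC [6, 18]
  [11] addr=0xcf blk=12 s=0: L1-HIT | VC [6, 18]
  [12] addr=0x188 blk=24 s=0: MISS | VC [6, 18, 12]
  [13] addr=0x44 blk=4 s=0: MISS | VC [18, 12, 24]
  [14] addr=0x85 blk=8 s=0: MISS | VC [12, 24, 4]
  [15] addr=0x47 blk=4 s=0: VC-HIT | VC [12, 24, 8]

SEQ = [MISS, MISS, L1-HIT, MISS, L1-HIT, VC-HIT, L1-HIT, L1-HIT, L1-HIT, MISS, L1-HIT, L1-HIT, MISS, MISS, MISS, VC-HIT]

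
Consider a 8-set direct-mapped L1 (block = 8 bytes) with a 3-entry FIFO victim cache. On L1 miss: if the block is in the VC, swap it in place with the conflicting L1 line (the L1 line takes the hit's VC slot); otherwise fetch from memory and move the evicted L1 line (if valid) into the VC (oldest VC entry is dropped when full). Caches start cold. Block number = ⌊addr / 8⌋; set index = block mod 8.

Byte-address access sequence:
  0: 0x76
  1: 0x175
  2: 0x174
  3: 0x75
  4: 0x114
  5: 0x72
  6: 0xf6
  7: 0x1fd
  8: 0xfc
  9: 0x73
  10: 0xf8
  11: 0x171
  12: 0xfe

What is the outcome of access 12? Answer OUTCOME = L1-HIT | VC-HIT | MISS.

  [0] addr=0x76 blk=14 s=6: MISS | VC []
  [1] addr=0x175 blk=46 s=6: MISS | VC [14]
  [2] addr=0x174 blk=46 s=6: L1-HIT | VC [14]
  [3] addr=0x75 blk=14 s=6: VC-HIT | VC [46]
  [4] addr=0x114 blk=34 s=2: MISS | VC [46]
  [5] addr=0x72 blk=14 s=6: L1-HIT | VC [46]
  [6] addr=0xf6 blk=30 s=6: MISS | VC [46, 14]
  [7] addr=0x1fd blk=63 s=7: MISS | VC [46, 14]
  [8] addr=0xfc blk=31 s=7: MISS | VC [46, 14, 63]
  [9] addr=0x73 blk=14 s=6: VC-HIT | VC [46, 30, 63]
  [10] addr=0xf8 blk=31 s=7: L1-HIT | VC [46, 30, 63]
  [11] addr=0x171 blk=46 s=6: VC-HIT | VC [14, 30, 63]
  [12] addr=0xfe blk=31 s=7: L1-HIT | VC [14, 30, 63]

OUTCOME = L1-HIT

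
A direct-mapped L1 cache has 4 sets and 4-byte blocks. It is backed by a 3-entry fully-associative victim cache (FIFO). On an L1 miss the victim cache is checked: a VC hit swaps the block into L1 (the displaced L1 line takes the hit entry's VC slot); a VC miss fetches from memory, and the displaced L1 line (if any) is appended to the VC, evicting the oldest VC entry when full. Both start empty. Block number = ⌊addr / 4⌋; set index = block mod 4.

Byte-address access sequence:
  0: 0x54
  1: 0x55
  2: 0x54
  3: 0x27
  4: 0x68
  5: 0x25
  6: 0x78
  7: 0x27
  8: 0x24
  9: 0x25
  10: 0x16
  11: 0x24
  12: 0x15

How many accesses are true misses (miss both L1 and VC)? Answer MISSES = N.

0: 0x54 (blk 21, set 1) → MISS  vc=[]
1: 0x55 (blk 21, set 1) → L1-HIT  vc=[]
2: 0x54 (blk 21, set 1) → L1-HIT  vc=[]
3: 0x27 (blk 9, set 1) → MISS  vc=[21]
4: 0x68 (blk 26, set 2) → MISS  vc=[21]
5: 0x25 (blk 9, set 1) → L1-HIT  vc=[21]
6: 0x78 (blk 30, set 2) → MISS  vc=[21, 26]
7: 0x27 (blk 9, set 1) → L1-HIT  vc=[21, 26]
8: 0x24 (blk 9, set 1) → L1-HIT  vc=[21, 26]
9: 0x25 (blk 9, set 1) → L1-HIT  vc=[21, 26]
10: 0x16 (blk 5, set 1) → MISS  vc=[21, 26, 9]
11: 0x24 (blk 9, set 1) → VC-HIT  vc=[21, 26, 5]
12: 0x15 (blk 5, set 1) → VC-HIT  vc=[21, 26, 9]

MISSES = 5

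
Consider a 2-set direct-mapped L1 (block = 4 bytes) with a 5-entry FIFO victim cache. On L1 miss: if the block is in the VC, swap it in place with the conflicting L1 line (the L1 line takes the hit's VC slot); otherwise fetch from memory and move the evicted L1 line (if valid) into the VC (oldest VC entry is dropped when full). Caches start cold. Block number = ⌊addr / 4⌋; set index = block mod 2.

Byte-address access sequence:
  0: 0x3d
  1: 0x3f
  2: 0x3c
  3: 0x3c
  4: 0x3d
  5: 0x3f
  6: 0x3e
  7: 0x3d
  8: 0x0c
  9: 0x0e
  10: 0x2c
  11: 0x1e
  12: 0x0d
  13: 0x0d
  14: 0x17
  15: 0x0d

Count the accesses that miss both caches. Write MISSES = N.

0: 0x3d (blk 15, set 1) → MISS  vc=[]
1: 0x3f (blk 15, set 1) → L1-HIT  vc=[]
2: 0x3c (blk 15, set 1) → L1-HIT  vc=[]
3: 0x3c (blk 15, set 1) → L1-HIT  vc=[]
4: 0x3d (blk 15, set 1) → L1-HIT  vc=[]
5: 0x3f (blk 15, set 1) → L1-HIT  vc=[]
6: 0x3e (blk 15, set 1) → L1-HIT  vc=[]
7: 0x3d (blk 15, set 1) → L1-HIT  vc=[]
8: 0xc (blk 3, set 1) → MISS  vc=[15]
9: 0xe (blk 3, set 1) → L1-HIT  vc=[15]
10: 0x2c (blk 11, set 1) → MISS  vc=[15, 3]
11: 0x1e (blk 7, set 1) → MISS  vc=[15, 3, 11]
12: 0xd (blk 3, set 1) → VC-HIT  vc=[15, 7, 11]
13: 0xd (blk 3, set 1) → L1-HIT  vc=[15, 7, 11]
14: 0x17 (blk 5, set 1) → MISS  vc=[15, 7, 11, 3]
15: 0xd (blk 3, set 1) → VC-HIT  vc=[15, 7, 11, 5]

MISSES = 5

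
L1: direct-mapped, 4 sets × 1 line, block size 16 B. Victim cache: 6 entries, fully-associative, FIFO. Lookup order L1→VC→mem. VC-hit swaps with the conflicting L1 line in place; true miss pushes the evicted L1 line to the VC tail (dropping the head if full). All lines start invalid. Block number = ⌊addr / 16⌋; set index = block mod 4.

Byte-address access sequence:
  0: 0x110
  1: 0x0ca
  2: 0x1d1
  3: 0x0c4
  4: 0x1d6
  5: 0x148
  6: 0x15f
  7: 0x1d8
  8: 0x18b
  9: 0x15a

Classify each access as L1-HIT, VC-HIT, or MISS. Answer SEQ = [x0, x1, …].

  [0] addr=0x110 blk=17 s=1: MISS | VC []
  [1] addr=0xca blk=12 s=0: MISS | VC []
  [2] addr=0x1d1 blk=29 s=1: MISS | VC [17]
  [3] addr=0xc4 blk=12 s=0: L1-HIT | VC [17]
  [4] addr=0x1d6 blk=29 s=1: L1-HIT | VC [17]
  [5] addr=0x148 blk=20 s=0: MISS | VC [17, 12]
  [6] addr=0x15f blk=21 s=1: MISS | VC [17, 12, 29]
  [7] addr=0x1d8 blk=29 s=1: VC-HIT | VC [17, 12, 21]
  [8] addr=0x18b blk=24 s=0: MISS | VC [17, 12, 21, 20]
  [9] addr=0x15a blk=21 s=1: VC-HIT | VC [17, 12, 29, 20]

SEQ = [MISS, MISS, MISS, L1-HIT, L1-HIT, MISS, MISS, VC-HIT, MISS, VC-HIT]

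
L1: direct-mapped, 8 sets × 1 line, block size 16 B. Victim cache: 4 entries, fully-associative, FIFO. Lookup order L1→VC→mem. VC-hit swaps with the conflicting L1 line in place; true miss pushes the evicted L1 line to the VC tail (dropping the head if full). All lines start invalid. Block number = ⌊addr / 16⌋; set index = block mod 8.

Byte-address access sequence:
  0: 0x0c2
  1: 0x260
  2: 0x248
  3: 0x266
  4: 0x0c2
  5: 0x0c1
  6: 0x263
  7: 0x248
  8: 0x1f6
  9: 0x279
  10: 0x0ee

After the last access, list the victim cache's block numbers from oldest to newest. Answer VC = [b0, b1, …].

0: 0xc2 (blk 12, set 4) → MISS  vc=[]
1: 0x260 (blk 38, set 6) → MISS  vc=[]
2: 0x248 (blk 36, set 4) → MISS  vc=[12]
3: 0x266 (blk 38, set 6) → L1-HIT  vc=[12]
4: 0xc2 (blk 12, set 4) → VC-HIT  vc=[36]
5: 0xc1 (blk 12, set 4) → L1-HIT  vc=[36]
6: 0x263 (blk 38, set 6) → L1-HIT  vc=[36]
7: 0x248 (blk 36, set 4) → VC-HIT  vc=[12]
8: 0x1f6 (blk 31, set 7) → MISS  vc=[12]
9: 0x279 (blk 39, set 7) → MISS  vc=[12, 31]
10: 0xee (blk 14, set 6) → MISS  vc=[12, 31, 38]

VC = [12, 31, 38]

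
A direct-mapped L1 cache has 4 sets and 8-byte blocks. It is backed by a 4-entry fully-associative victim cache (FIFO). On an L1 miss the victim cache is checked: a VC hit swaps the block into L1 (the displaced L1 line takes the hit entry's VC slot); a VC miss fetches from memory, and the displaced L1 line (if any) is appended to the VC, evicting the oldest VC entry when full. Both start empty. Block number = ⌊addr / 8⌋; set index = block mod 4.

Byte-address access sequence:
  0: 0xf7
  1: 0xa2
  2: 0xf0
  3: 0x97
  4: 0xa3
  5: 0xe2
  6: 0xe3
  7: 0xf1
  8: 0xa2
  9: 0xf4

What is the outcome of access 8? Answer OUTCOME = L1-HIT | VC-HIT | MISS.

OUTCOME = VC-HIT

#0 0xf7→b30/s2 MISS; vc=[]
#1 0xa2→b20/s0 MISS; vc=[]
#2 0xf0→b30/s2 L1-HIT; vc=[]
#3 0x97→b18/s2 MISS; vc=[30]
#4 0xa3→b20/s0 L1-HIT; vc=[30]
#5 0xe2→b28/s0 MISS; vc=[30,20]
#6 0xe3→b28/s0 L1-HIT; vc=[30,20]
#7 0xf1→b30/s2 VC-HIT; vc=[18,20]
#8 0xa2→b20/s0 VC-HIT; vc=[18,28]
#9 0xf4→b30/s2 L1-HIT; vc=[18,28]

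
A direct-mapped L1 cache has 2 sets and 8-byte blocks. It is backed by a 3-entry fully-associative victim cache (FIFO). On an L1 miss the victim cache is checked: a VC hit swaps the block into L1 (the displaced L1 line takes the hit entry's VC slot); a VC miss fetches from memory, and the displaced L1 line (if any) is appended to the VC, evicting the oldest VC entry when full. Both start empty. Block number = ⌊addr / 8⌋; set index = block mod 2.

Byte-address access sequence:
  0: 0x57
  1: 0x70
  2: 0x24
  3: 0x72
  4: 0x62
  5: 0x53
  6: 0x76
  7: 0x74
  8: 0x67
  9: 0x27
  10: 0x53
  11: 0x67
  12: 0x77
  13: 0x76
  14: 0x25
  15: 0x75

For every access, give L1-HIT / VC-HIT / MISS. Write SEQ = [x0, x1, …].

SEQ = [MISS, MISS, MISS, VC-HIT, MISS, VC-HIT, VC-HIT, L1-HIT, VC-HIT, VC-HIT, VC-HIT, VC-HIT, VC-HIT, L1-HIT, VC-HIT, VC-HIT]

#0 0x57→b10/s0 MISS; vc=[]
#1 0x70→b14/s0 MISS; vc=[10]
#2 0x24→b4/s0 MISS; vc=[10,14]
#3 0x72→b14/s0 VC-HIT; vc=[10,4]
#4 0x62→b12/s0 MISS; vc=[10,4,14]
#5 0x53→b10/s0 VC-HIT; vc=[12,4,14]
#6 0x76→b14/s0 VC-HIT; vc=[12,4,10]
#7 0x74→b14/s0 L1-HIT; vc=[12,4,10]
#8 0x67→b12/s0 VC-HIT; vc=[14,4,10]
#9 0x27→b4/s0 VC-HIT; vc=[14,12,10]
#10 0x53→b10/s0 VC-HIT; vc=[14,12,4]
#11 0x67→b12/s0 VC-HIT; vc=[14,10,4]
#12 0x77→b14/s0 VC-HIT; vc=[12,10,4]
#13 0x76→b14/s0 L1-HIT; vc=[12,10,4]
#14 0x25→b4/s0 VC-HIT; vc=[12,10,14]
#15 0x75→b14/s0 VC-HIT; vc=[12,10,4]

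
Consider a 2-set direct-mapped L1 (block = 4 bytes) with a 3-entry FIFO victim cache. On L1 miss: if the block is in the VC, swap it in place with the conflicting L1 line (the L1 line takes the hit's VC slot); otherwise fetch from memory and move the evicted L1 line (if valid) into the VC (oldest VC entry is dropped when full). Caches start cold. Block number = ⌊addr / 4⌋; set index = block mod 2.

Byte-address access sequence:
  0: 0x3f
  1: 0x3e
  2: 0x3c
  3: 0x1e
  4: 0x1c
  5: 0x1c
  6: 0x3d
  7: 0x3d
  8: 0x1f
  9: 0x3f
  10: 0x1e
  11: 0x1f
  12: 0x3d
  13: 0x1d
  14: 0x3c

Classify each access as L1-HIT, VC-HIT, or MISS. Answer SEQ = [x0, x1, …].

#0 0x3f→b15/s1 MISS; vc=[]
#1 0x3e→b15/s1 L1-HIT; vc=[]
#2 0x3c→b15/s1 L1-HIT; vc=[]
#3 0x1e→b7/s1 MISS; vc=[15]
#4 0x1c→b7/s1 L1-HIT; vc=[15]
#5 0x1c→b7/s1 L1-HIT; vc=[15]
#6 0x3d→b15/s1 VC-HIT; vc=[7]
#7 0x3d→b15/s1 L1-HIT; vc=[7]
#8 0x1f→b7/s1 VC-HIT; vc=[15]
#9 0x3f→b15/s1 VC-HIT; vc=[7]
#10 0x1e→b7/s1 VC-HIT; vc=[15]
#11 0x1f→b7/s1 L1-HIT; vc=[15]
#12 0x3d→b15/s1 VC-HIT; vc=[7]
#13 0x1d→b7/s1 VC-HIT; vc=[15]
#14 0x3c→b15/s1 VC-HIT; vc=[7]

SEQ = [MISS, L1-HIT, L1-HIT, MISS, L1-HIT, L1-HIT, VC-HIT, L1-HIT, VC-HIT, VC-HIT, VC-HIT, L1-HIT, VC-HIT, VC-HIT, VC-HIT]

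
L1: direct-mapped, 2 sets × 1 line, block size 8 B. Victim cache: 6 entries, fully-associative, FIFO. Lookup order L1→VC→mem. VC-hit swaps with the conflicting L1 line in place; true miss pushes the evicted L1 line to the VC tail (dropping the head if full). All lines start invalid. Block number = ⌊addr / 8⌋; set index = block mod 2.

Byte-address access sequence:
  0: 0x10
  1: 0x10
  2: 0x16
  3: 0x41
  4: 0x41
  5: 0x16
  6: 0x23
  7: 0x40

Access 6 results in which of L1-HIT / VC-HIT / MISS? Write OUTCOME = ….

OUTCOME = MISS

  [0] addr=0x10 blk=2 s=0: MISS | VC []
  [1] addr=0x10 blk=2 s=0: L1-HIT | VC []
  [2] addr=0x16 blk=2 s=0: L1-HIT | VC []
  [3] addr=0x41 blk=8 s=0: MISS | VC [2]
  [4] addr=0x41 blk=8 s=0: L1-HIT | VC [2]
  [5] addr=0x16 blk=2 s=0: VC-HIT | VC [8]
  [6] addr=0x23 blk=4 s=0: MISS | VC [8, 2]
  [7] addr=0x40 blk=8 s=0: VC-HIT | VC [4, 2]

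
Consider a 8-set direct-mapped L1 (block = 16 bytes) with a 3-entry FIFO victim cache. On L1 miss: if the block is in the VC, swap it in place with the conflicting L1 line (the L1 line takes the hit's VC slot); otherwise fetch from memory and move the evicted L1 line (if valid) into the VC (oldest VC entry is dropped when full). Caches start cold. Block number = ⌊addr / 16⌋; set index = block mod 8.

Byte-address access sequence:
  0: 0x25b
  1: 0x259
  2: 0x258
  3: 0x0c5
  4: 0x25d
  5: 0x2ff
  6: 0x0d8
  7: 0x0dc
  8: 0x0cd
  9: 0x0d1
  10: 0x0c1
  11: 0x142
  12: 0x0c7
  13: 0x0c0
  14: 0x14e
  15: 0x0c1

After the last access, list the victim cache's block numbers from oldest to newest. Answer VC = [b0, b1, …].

VC = [37, 20]

  [0] addr=0x25b blk=37 s=5: MISS | VC []
  [1] addr=0x259 blk=37 s=5: L1-HIT | VC []
  [2] addr=0x258 blk=37 s=5: L1-HIT | VC []
  [3] addr=0xc5 blk=12 s=4: MISS | VC []
  [4] addr=0x25d blk=37 s=5: L1-HIT | VC []
  [5] addr=0x2ff blk=47 s=7: MISS | VC []
  [6] addr=0xd8 blk=13 s=5: MISS | VC [37]
  [7] addr=0xdc blk=13 s=5: L1-HIT | VC [37]
  [8] addr=0xcd blk=12 s=4: L1-HIT | VC [37]
  [9] addr=0xd1 blk=13 s=5: L1-HIT | VC [37]
  [10] addr=0xc1 blk=12 s=4: L1-HIT | VC [37]
  [11] addr=0x142 blk=20 s=4: MISS | VC [37, 12]
  [12] addr=0xc7 blk=12 s=4: VC-HIT | VC [37, 20]
  [13] addr=0xc0 blk=12 s=4: L1-HIT | VC [37, 20]
  [14] addr=0x14e blk=20 s=4: VC-HIT | VC [37, 12]
  [15] addr=0xc1 blk=12 s=4: VC-HIT | VC [37, 20]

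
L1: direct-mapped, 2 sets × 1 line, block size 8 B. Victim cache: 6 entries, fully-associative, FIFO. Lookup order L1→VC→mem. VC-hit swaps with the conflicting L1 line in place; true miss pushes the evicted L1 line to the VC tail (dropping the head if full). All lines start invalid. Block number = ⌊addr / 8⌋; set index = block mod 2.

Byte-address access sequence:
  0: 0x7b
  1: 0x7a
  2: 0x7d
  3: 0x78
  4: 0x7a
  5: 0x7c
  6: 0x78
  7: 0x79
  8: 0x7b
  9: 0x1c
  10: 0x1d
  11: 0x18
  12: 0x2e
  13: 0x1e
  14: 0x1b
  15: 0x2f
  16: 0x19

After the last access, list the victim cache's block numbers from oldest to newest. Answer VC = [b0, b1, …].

0: 0x7b (blk 15, set 1) → MISS  vc=[]
1: 0x7a (blk 15, set 1) → L1-HIT  vc=[]
2: 0x7d (blk 15, set 1) → L1-HIT  vc=[]
3: 0x78 (blk 15, set 1) → L1-HIT  vc=[]
4: 0x7a (blk 15, set 1) → L1-HIT  vc=[]
5: 0x7c (blk 15, set 1) → L1-HIT  vc=[]
6: 0x78 (blk 15, set 1) → L1-HIT  vc=[]
7: 0x79 (blk 15, set 1) → L1-HIT  vc=[]
8: 0x7b (blk 15, set 1) → L1-HIT  vc=[]
9: 0x1c (blk 3, set 1) → MISS  vc=[15]
10: 0x1d (blk 3, set 1) → L1-HIT  vc=[15]
11: 0x18 (blk 3, set 1) → L1-HIT  vc=[15]
12: 0x2e (blk 5, set 1) → MISS  vc=[15, 3]
13: 0x1e (blk 3, set 1) → VC-HIT  vc=[15, 5]
14: 0x1b (blk 3, set 1) → L1-HIT  vc=[15, 5]
15: 0x2f (blk 5, set 1) → VC-HIT  vc=[15, 3]
16: 0x19 (blk 3, set 1) → VC-HIT  vc=[15, 5]

VC = [15, 5]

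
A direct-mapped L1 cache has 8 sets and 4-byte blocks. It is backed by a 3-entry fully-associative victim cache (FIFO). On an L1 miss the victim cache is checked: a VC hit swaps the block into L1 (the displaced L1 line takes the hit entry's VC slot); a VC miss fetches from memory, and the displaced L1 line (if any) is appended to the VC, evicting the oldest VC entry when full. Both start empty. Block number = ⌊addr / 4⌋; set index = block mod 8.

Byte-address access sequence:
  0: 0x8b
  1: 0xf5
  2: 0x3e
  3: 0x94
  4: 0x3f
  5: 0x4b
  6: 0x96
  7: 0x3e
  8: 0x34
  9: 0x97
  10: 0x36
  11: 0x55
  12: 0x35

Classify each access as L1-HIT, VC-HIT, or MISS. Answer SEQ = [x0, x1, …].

#0 0x8b→b34/s2 MISS; vc=[]
#1 0xf5→b61/s5 MISS; vc=[]
#2 0x3e→b15/s7 MISS; vc=[]
#3 0x94→b37/s5 MISS; vc=[61]
#4 0x3f→b15/s7 L1-HIT; vc=[61]
#5 0x4b→b18/s2 MISS; vc=[61,34]
#6 0x96→b37/s5 L1-HIT; vc=[61,34]
#7 0x3e→b15/s7 L1-HIT; vc=[61,34]
#8 0x34→b13/s5 MISS; vc=[61,34,37]
#9 0x97→b37/s5 VC-HIT; vc=[61,34,13]
#10 0x36→b13/s5 VC-HIT; vc=[61,34,37]
#11 0x55→b21/s5 MISS; vc=[34,37,13]
#12 0x35→b13/s5 VC-HIT; vc=[34,37,21]

SEQ = [MISS, MISS, MISS, MISS, L1-HIT, MISS, L1-HIT, L1-HIT, MISS, VC-HIT, VC-HIT, MISS, VC-HIT]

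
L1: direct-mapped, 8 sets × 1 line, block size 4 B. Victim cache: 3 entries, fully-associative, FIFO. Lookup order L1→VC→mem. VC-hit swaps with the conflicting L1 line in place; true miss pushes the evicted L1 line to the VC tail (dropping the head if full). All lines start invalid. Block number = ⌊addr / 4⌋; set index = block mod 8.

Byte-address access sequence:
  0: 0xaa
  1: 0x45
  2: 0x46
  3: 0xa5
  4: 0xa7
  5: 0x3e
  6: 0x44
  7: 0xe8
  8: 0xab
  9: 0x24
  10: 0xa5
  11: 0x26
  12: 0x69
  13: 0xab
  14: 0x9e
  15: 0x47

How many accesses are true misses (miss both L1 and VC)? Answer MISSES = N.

MISSES = 8

0: 0xaa (blk 42, set 2) → MISS  vc=[]
1: 0x45 (blk 17, set 1) → MISS  vc=[]
2: 0x46 (blk 17, set 1) → L1-HIT  vc=[]
3: 0xa5 (blk 41, set 1) → MISS  vc=[17]
4: 0xa7 (blk 41, set 1) → L1-HIT  vc=[17]
5: 0x3e (blk 15, set 7) → MISS  vc=[17]
6: 0x44 (blk 17, set 1) → VC-HIT  vc=[41]
7: 0xe8 (blk 58, set 2) → MISS  vc=[41, 42]
8: 0xab (blk 42, set 2) → VC-HIT  vc=[41, 58]
9: 0x24 (blk 9, set 1) → MISS  vc=[41, 58, 17]
10: 0xa5 (blk 41, set 1) → VC-HIT  vc=[9, 58, 17]
11: 0x26 (blk 9, set 1) → VC-HIT  vc=[41, 58, 17]
12: 0x69 (blk 26, set 2) → MISS  vc=[58, 17, 42]
13: 0xab (blk 42, set 2) → VC-HIT  vc=[58, 17, 26]
14: 0x9e (blk 39, set 7) → MISS  vc=[17, 26, 15]
15: 0x47 (blk 17, set 1) → VC-HIT  vc=[9, 26, 15]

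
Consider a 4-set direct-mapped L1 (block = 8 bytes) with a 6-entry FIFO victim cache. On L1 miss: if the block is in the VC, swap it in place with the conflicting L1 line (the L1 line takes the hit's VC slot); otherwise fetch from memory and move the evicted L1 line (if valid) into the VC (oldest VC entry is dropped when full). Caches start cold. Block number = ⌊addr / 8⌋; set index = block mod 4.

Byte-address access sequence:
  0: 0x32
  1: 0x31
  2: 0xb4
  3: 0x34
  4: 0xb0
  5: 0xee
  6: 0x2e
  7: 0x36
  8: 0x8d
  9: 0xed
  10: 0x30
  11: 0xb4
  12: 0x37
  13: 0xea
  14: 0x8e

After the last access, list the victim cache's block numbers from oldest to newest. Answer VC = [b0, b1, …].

#0 0x32→b6/s2 MISS; vc=[]
#1 0x31→b6/s2 L1-HIT; vc=[]
#2 0xb4→b22/s2 MISS; vc=[6]
#3 0x34→b6/s2 VC-HIT; vc=[22]
#4 0xb0→b22/s2 VC-HIT; vc=[6]
#5 0xee→b29/s1 MISS; vc=[6]
#6 0x2e→b5/s1 MISS; vc=[6,29]
#7 0x36→b6/s2 VC-HIT; vc=[22,29]
#8 0x8d→b17/s1 MISS; vc=[22,29,5]
#9 0xed→b29/s1 VC-HIT; vc=[22,17,5]
#10 0x30→b6/s2 L1-HIT; vc=[22,17,5]
#11 0xb4→b22/s2 VC-HIT; vc=[6,17,5]
#12 0x37→b6/s2 VC-HIT; vc=[22,17,5]
#13 0xea→b29/s1 L1-HIT; vc=[22,17,5]
#14 0x8e→b17/s1 VC-HIT; vc=[22,29,5]

VC = [22, 29, 5]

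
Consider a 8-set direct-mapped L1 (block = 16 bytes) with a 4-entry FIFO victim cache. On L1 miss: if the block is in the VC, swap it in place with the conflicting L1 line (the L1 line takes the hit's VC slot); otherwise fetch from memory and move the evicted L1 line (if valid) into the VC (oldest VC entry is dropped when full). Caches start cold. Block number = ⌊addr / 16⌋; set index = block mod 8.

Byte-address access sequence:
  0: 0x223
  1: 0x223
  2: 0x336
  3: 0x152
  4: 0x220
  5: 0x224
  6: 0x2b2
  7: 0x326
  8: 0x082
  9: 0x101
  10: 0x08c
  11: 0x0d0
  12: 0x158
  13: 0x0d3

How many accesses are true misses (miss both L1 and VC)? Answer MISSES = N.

MISSES = 8

  [0] addr=0x223 blk=34 s=2: MISS | VC []
  [1] addr=0x223 blk=34 s=2: L1-HIT | VC []
  [2] addr=0x336 blk=51 s=3: MISS | VC []
  [3] addr=0x152 blk=21 s=5: MISS | VC []
  [4] addr=0x220 blk=34 s=2: L1-HIT | VC []
  [5] addr=0x224 blk=34 s=2: L1-HIT | VC []
  [6] addr=0x2b2 blk=43 s=3: MISS | VC [51]
  [7] addr=0x326 blk=50 s=2: MISS | VC [51, 34]
  [8] addr=0x82 blk=8 s=0: MISS | VC [51, 34]
  [9] addr=0x101 blk=16 s=0: MISS | VC [51, 34, 8]
  [10] addr=0x8c blk=8 s=0: VC-HIT | VC [51, 34, 16]
  [11] addr=0xd0 blk=13 s=5: MISS | VC [51, 34, 16, 21]
  [12] addr=0x158 blk=21 s=5: VC-HIT | VC [51, 34, 16, 13]
  [13] addr=0xd3 blk=13 s=5: VC-HIT | VC [51, 34, 16, 21]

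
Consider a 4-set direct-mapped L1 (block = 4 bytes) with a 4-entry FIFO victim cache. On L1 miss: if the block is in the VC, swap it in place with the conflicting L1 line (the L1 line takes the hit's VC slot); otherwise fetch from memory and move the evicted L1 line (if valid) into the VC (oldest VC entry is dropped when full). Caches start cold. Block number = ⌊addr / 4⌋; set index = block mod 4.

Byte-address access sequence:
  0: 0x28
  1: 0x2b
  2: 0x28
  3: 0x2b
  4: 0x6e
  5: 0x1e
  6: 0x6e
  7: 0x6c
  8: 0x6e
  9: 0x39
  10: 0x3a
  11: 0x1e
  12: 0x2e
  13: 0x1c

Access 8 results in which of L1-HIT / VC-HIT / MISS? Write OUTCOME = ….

OUTCOME = L1-HIT

#0 0x28→b10/s2 MISS; vc=[]
#1 0x2b→b10/s2 L1-HIT; vc=[]
#2 0x28→b10/s2 L1-HIT; vc=[]
#3 0x2b→b10/s2 L1-HIT; vc=[]
#4 0x6e→b27/s3 MISS; vc=[]
#5 0x1e→b7/s3 MISS; vc=[27]
#6 0x6e→b27/s3 VC-HIT; vc=[7]
#7 0x6c→b27/s3 L1-HIT; vc=[7]
#8 0x6e→b27/s3 L1-HIT; vc=[7]
#9 0x39→b14/s2 MISS; vc=[7,10]
#10 0x3a→b14/s2 L1-HIT; vc=[7,10]
#11 0x1e→b7/s3 VC-HIT; vc=[27,10]
#12 0x2e→b11/s3 MISS; vc=[27,10,7]
#13 0x1c→b7/s3 VC-HIT; vc=[27,10,11]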